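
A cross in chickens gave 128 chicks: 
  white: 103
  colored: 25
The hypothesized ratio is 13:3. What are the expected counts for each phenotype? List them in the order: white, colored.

The 13:3 ratio has 16 parts, so with N = 128 the expected counts are:
  white: 128 × 13/16 = 104
  colored: 128 × 3/16 = 24

104, 24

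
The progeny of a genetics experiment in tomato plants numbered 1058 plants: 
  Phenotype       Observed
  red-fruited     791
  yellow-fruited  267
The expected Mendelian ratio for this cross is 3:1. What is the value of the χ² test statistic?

0.032

Expected counts for N = 1058 under a 3:1 ratio (total parts = 4):
  red-fruited: 1058 × 3/4 = 793.5
  yellow-fruited: 1058 × 1/4 = 264.5
χ² = Σ (O − E)² / E
  red-fruited: (791 − 793.5)² / 793.5 = 0.0079
  yellow-fruited: (267 − 264.5)² / 264.5 = 0.0236
χ² = 0.0079 + 0.0236 = 0.0315 ≈ 0.032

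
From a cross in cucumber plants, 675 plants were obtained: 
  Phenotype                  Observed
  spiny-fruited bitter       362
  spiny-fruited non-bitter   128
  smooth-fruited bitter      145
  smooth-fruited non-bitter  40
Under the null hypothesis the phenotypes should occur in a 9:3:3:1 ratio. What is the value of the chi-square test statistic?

Total ratio parts = 16. Expected numbers out of 675:
  spiny-fruited bitter: 675 × 9/16 = 379.6875
  spiny-fruited non-bitter: 675 × 3/16 = 126.5625
  smooth-fruited bitter: 675 × 3/16 = 126.5625
  smooth-fruited non-bitter: 675 × 1/16 = 42.1875
χ² = Σ (O − E)² / E
  spiny-fruited bitter: (362 − 379.6875)² / 379.6875 = 0.8240
  spiny-fruited non-bitter: (128 − 126.5625)² / 126.5625 = 0.0163
  smooth-fruited bitter: (145 − 126.5625)² / 126.5625 = 2.6860
  smooth-fruited non-bitter: (40 − 42.1875)² / 42.1875 = 0.1134
χ² = 0.8240 + 0.0163 + 2.6860 + 0.1134 = 3.6397 ≈ 3.640

3.640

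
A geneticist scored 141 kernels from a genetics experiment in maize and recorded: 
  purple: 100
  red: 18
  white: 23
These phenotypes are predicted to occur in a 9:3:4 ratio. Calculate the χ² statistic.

12.346

The 9:3:4 ratio has 16 parts, so with N = 141 the expected counts are:
  purple: 141 × 9/16 = 79.3125
  red: 141 × 3/16 = 26.4375
  white: 141 × 4/16 = 35.25
χ² = Σ (O − E)² / E
  purple: (100 − 79.3125)² / 79.3125 = 5.3960
  red: (18 − 26.4375)² / 26.4375 = 2.6928
  white: (23 − 35.25)² / 35.25 = 4.2571
χ² = 5.3960 + 2.6928 + 4.2571 = 12.3459 ≈ 12.346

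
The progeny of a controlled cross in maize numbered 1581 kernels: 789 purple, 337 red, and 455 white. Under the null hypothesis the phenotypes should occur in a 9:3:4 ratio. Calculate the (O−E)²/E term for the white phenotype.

9.032

Total ratio parts = 16. Expected numbers out of 1581:
  purple: 1581 × 9/16 = 889.3125
  red: 1581 × 3/16 = 296.4375
  white: 1581 × 4/16 = 395.25
Contribution of white: (455 − 395.25)² / 395.25 = 9.0324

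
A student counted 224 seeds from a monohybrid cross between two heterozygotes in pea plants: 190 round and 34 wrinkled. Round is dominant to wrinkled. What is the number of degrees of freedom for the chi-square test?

1

For a monohybrid cross between heterozygotes with complete dominance, the expected phenotypic ratio is 3:1.
A goodness-of-fit test with 2 phenotype classes has df = 2 − 1 = 1.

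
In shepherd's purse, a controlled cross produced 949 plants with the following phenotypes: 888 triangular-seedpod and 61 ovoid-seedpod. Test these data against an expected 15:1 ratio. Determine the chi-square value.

0.051

Total ratio parts = 16. Expected numbers out of 949:
  triangular-seedpod: 949 × 15/16 = 889.6875
  ovoid-seedpod: 949 × 1/16 = 59.3125
χ² = Σ (O − E)² / E
  triangular-seedpod: (888 − 889.6875)² / 889.6875 = 0.0032
  ovoid-seedpod: (61 − 59.3125)² / 59.3125 = 0.0480
χ² = 0.0032 + 0.0480 = 0.0512 ≈ 0.051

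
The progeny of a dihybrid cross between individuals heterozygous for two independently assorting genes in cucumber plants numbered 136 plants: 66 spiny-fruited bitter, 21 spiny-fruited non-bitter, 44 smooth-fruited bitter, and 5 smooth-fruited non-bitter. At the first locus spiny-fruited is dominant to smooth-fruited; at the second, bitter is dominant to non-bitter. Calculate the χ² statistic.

A dihybrid F₂ with independent assortment and complete dominance at both loci gives a 9:3:3:1 phenotypic ratio.
Expected counts for N = 136 under a 9:3:3:1 ratio (total parts = 16):
  spiny-fruited bitter: 136 × 9/16 = 76.5
  spiny-fruited non-bitter: 136 × 3/16 = 25.5
  smooth-fruited bitter: 136 × 3/16 = 25.5
  smooth-fruited non-bitter: 136 × 1/16 = 8.5
χ² = Σ (O − E)² / E
  spiny-fruited bitter: (66 − 76.5)² / 76.5 = 1.4412
  spiny-fruited non-bitter: (21 − 25.5)² / 25.5 = 0.7941
  smooth-fruited bitter: (44 − 25.5)² / 25.5 = 13.4216
  smooth-fruited non-bitter: (5 − 8.5)² / 8.5 = 1.4412
χ² = 1.4412 + 0.7941 + 13.4216 + 1.4412 = 17.0981 ≈ 17.098

17.098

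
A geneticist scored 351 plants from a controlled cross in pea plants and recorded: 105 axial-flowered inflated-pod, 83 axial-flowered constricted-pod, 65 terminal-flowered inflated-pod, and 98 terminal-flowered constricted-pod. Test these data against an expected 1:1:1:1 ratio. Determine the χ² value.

10.744

Total ratio parts = 4. Expected numbers out of 351:
  axial-flowered inflated-pod: 351 × 1/4 = 87.75
  axial-flowered constricted-pod: 351 × 1/4 = 87.75
  terminal-flowered inflated-pod: 351 × 1/4 = 87.75
  terminal-flowered constricted-pod: 351 × 1/4 = 87.75
χ² = Σ (O − E)² / E
  axial-flowered inflated-pod: (105 − 87.75)² / 87.75 = 3.3910
  axial-flowered constricted-pod: (83 − 87.75)² / 87.75 = 0.2571
  terminal-flowered inflated-pod: (65 − 87.75)² / 87.75 = 5.8981
  terminal-flowered constricted-pod: (98 − 87.75)² / 87.75 = 1.1973
χ² = 3.3910 + 0.2571 + 5.8981 + 1.1973 = 10.7435 ≈ 10.744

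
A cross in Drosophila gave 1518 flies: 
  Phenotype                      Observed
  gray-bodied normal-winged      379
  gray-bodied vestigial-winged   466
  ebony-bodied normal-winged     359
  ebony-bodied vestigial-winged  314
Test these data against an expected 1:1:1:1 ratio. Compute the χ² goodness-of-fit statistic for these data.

The 1:1:1:1 ratio has 4 parts, so with N = 1518 the expected counts are:
  gray-bodied normal-winged: 1518 × 1/4 = 379.5
  gray-bodied vestigial-winged: 1518 × 1/4 = 379.5
  ebony-bodied normal-winged: 1518 × 1/4 = 379.5
  ebony-bodied vestigial-winged: 1518 × 1/4 = 379.5
χ² = Σ (O − E)² / E
  gray-bodied normal-winged: (379 − 379.5)² / 379.5 = 0.0007
  gray-bodied vestigial-winged: (466 − 379.5)² / 379.5 = 19.7161
  ebony-bodied normal-winged: (359 − 379.5)² / 379.5 = 1.1074
  ebony-bodied vestigial-winged: (314 − 379.5)² / 379.5 = 11.3050
χ² = 0.0007 + 19.7161 + 1.1074 + 11.3050 = 32.1292 ≈ 32.129

32.129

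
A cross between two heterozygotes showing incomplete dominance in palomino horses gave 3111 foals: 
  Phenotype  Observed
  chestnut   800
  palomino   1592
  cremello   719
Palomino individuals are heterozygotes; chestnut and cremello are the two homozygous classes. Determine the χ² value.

With incomplete dominance, a heterozygote × heterozygote cross gives a 1:2:1 phenotypic ratio.
Total ratio parts = 4. Expected numbers out of 3111:
  chestnut: 3111 × 1/4 = 777.75
  palomino: 3111 × 2/4 = 1555.5
  cremello: 3111 × 1/4 = 777.75
χ² = Σ (O − E)² / E
  chestnut: (800 − 777.75)² / 777.75 = 0.6365
  palomino: (1592 − 1555.5)² / 1555.5 = 0.8565
  cremello: (719 − 777.75)² / 777.75 = 4.4379
χ² = 0.6365 + 0.8565 + 4.4379 = 5.9309 ≈ 5.931

5.931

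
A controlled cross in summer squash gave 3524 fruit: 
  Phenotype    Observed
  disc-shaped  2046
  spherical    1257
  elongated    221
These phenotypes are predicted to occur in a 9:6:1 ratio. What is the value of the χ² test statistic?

5.201

Under the 9:6:1 hypothesis (Σ ratio = 16, N = 3524):
  disc-shaped: 3524 × 9/16 = 1982.25
  spherical: 3524 × 6/16 = 1321.5
  elongated: 3524 × 1/16 = 220.25
χ² = Σ (O − E)² / E
  disc-shaped: (2046 − 1982.25)² / 1982.25 = 2.0502
  spherical: (1257 − 1321.5)² / 1321.5 = 3.1481
  elongated: (221 − 220.25)² / 220.25 = 0.0026
χ² = 2.0502 + 3.1481 + 0.0026 = 5.2009 ≈ 5.201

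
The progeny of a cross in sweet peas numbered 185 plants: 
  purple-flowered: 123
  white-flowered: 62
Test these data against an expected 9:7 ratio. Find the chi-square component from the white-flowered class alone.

4.431

Expected counts for N = 185 under a 9:7 ratio (total parts = 16):
  purple-flowered: 185 × 9/16 = 104.0625
  white-flowered: 185 × 7/16 = 80.9375
Contribution of white-flowered: (62 − 80.9375)² / 80.9375 = 4.4309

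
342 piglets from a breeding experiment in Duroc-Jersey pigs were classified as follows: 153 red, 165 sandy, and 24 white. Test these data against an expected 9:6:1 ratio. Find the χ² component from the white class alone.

0.322

Under the 9:6:1 hypothesis (Σ ratio = 16, N = 342):
  red: 342 × 9/16 = 192.375
  sandy: 342 × 6/16 = 128.25
  white: 342 × 1/16 = 21.375
Contribution of white: (24 − 21.375)² / 21.375 = 0.3224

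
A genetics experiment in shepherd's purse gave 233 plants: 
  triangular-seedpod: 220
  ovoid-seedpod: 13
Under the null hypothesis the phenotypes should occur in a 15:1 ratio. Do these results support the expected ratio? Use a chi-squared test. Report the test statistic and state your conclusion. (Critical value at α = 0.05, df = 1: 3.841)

The 15:1 ratio has 16 parts, so with N = 233 the expected counts are:
  triangular-seedpod: 233 × 15/16 = 218.4375
  ovoid-seedpod: 233 × 1/16 = 14.5625
χ² = Σ (O − E)² / E
  triangular-seedpod: (220 − 218.4375)² / 218.4375 = 0.0112
  ovoid-seedpod: (13 − 14.5625)² / 14.5625 = 0.1677
χ² = 0.0112 + 0.1677 = 0.1789 ≈ 0.179
Degrees of freedom = 2 − 1 = 1; critical value at α = 0.05 is 3.841.
Since 0.179 < 3.841, we fail to reject the null hypothesis — the data are consistent with the 15:1 ratio.

0.179; consistent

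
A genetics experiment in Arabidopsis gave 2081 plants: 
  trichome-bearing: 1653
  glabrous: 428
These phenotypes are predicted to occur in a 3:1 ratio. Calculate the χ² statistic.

21.810

Under the 3:1 hypothesis (Σ ratio = 4, N = 2081):
  trichome-bearing: 2081 × 3/4 = 1560.75
  glabrous: 2081 × 1/4 = 520.25
χ² = Σ (O − E)² / E
  trichome-bearing: (1653 − 1560.75)² / 1560.75 = 5.4525
  glabrous: (428 − 520.25)² / 520.25 = 16.3576
χ² = 5.4525 + 16.3576 = 21.8101 ≈ 21.810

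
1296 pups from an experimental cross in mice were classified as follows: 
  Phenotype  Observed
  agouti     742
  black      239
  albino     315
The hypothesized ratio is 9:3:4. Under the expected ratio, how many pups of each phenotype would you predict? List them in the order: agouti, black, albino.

Expected counts for N = 1296 under a 9:3:4 ratio (total parts = 16):
  agouti: 1296 × 9/16 = 729
  black: 1296 × 3/16 = 243
  albino: 1296 × 4/16 = 324

729, 243, 324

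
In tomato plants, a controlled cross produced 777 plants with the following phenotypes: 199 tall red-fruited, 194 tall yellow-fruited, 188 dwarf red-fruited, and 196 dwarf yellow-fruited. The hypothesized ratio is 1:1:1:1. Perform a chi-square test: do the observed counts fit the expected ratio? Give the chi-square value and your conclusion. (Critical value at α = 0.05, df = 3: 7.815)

The 1:1:1:1 ratio has 4 parts, so with N = 777 the expected counts are:
  tall red-fruited: 777 × 1/4 = 194.25
  tall yellow-fruited: 777 × 1/4 = 194.25
  dwarf red-fruited: 777 × 1/4 = 194.25
  dwarf yellow-fruited: 777 × 1/4 = 194.25
χ² = Σ (O − E)² / E
  tall red-fruited: (199 − 194.25)² / 194.25 = 0.1162
  tall yellow-fruited: (194 − 194.25)² / 194.25 = 0.0003
  dwarf red-fruited: (188 − 194.25)² / 194.25 = 0.2011
  dwarf yellow-fruited: (196 − 194.25)² / 194.25 = 0.0158
χ² = 0.1162 + 0.0003 + 0.2011 + 0.0158 = 0.3334 ≈ 0.333
Degrees of freedom = 4 − 1 = 3; critical value at α = 0.05 is 7.815.
Since 0.333 < 7.815, we fail to reject the null hypothesis — the data are consistent with the 1:1:1:1 ratio.

0.333; consistent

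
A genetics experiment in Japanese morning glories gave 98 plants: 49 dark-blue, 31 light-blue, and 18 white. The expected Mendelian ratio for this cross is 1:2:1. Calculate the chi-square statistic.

32.837

Expected counts for N = 98 under a 1:2:1 ratio (total parts = 4):
  dark-blue: 98 × 1/4 = 24.5
  light-blue: 98 × 2/4 = 49
  white: 98 × 1/4 = 24.5
χ² = Σ (O − E)² / E
  dark-blue: (49 − 24.5)² / 24.5 = 24.5000
  light-blue: (31 − 49)² / 49 = 6.6122
  white: (18 − 24.5)² / 24.5 = 1.7245
χ² = 24.5000 + 6.6122 + 1.7245 = 32.8367 ≈ 32.837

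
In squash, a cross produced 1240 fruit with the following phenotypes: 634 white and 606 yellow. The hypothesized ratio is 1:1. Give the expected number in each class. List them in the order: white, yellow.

Under the 1:1 hypothesis (Σ ratio = 2, N = 1240):
  white: 1240 × 1/2 = 620
  yellow: 1240 × 1/2 = 620

620, 620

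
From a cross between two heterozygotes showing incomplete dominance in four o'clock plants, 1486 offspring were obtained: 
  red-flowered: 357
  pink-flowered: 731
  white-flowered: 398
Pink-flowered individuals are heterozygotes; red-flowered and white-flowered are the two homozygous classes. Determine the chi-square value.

With incomplete dominance, a heterozygote × heterozygote cross gives a 1:2:1 phenotypic ratio.
Expected counts for N = 1486 under a 1:2:1 ratio (total parts = 4):
  red-flowered: 1486 × 1/4 = 371.5
  pink-flowered: 1486 × 2/4 = 743
  white-flowered: 1486 × 1/4 = 371.5
χ² = Σ (O − E)² / E
  red-flowered: (357 − 371.5)² / 371.5 = 0.5659
  pink-flowered: (731 − 743)² / 743 = 0.1938
  white-flowered: (398 − 371.5)² / 371.5 = 1.8903
χ² = 0.5659 + 0.1938 + 1.8903 = 2.650

2.650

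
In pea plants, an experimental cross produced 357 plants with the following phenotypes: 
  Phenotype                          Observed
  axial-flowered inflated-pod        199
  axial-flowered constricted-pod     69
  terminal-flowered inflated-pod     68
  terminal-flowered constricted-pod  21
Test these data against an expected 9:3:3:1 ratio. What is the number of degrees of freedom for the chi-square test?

3

A goodness-of-fit test with 4 phenotype classes has df = 4 − 1 = 3.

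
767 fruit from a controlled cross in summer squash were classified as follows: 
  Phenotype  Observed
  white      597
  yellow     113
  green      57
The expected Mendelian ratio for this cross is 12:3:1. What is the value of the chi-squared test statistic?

9.137

Under the 12:3:1 hypothesis (Σ ratio = 16, N = 767):
  white: 767 × 12/16 = 575.25
  yellow: 767 × 3/16 = 143.8125
  green: 767 × 1/16 = 47.9375
χ² = Σ (O − E)² / E
  white: (597 − 575.25)² / 575.25 = 0.8224
  yellow: (113 − 143.8125)² / 143.8125 = 6.6017
  green: (57 − 47.9375)² / 47.9375 = 1.7132
χ² = 0.8224 + 6.6017 + 1.7132 = 9.1373 ≈ 9.137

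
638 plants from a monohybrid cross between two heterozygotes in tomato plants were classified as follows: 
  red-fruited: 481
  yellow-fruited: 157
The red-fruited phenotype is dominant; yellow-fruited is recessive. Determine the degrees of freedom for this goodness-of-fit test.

1

For a monohybrid cross between heterozygotes with complete dominance, the expected phenotypic ratio is 3:1.
A goodness-of-fit test with 2 phenotype classes has df = 2 − 1 = 1.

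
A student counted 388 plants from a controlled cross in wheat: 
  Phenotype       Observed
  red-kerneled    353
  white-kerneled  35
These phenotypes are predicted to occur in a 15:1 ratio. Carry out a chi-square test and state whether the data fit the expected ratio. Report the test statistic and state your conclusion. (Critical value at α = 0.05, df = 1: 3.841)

5.083; not consistent

Expected counts for N = 388 under a 15:1 ratio (total parts = 16):
  red-kerneled: 388 × 15/16 = 363.75
  white-kerneled: 388 × 1/16 = 24.25
χ² = Σ (O − E)² / E
  red-kerneled: (353 − 363.75)² / 363.75 = 0.3177
  white-kerneled: (35 − 24.25)² / 24.25 = 4.7655
χ² = 0.3177 + 4.7655 = 5.0832 ≈ 5.083
Degrees of freedom = 2 − 1 = 1; critical value at α = 0.05 is 3.841.
Since 5.083 > 3.841, we reject the null hypothesis — the data do not fit the 15:1 ratio.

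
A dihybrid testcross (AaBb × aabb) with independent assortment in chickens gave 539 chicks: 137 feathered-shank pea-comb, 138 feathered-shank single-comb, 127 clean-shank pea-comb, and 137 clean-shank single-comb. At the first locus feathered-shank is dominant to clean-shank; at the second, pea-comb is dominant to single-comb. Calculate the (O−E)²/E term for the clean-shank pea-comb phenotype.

0.446

A dihybrid testcross with independent assortment gives a 1:1:1:1 ratio.
Expected counts for N = 539 under a 1:1:1:1 ratio (total parts = 4):
  feathered-shank pea-comb: 539 × 1/4 = 134.75
  feathered-shank single-comb: 539 × 1/4 = 134.75
  clean-shank pea-comb: 539 × 1/4 = 134.75
  clean-shank single-comb: 539 × 1/4 = 134.75
Contribution of clean-shank pea-comb: (127 − 134.75)² / 134.75 = 0.4457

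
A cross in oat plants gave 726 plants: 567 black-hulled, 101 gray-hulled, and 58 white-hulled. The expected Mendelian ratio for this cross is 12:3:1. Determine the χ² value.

13.506

Total ratio parts = 16. Expected numbers out of 726:
  black-hulled: 726 × 12/16 = 544.5
  gray-hulled: 726 × 3/16 = 136.125
  white-hulled: 726 × 1/16 = 45.375
χ² = Σ (O − E)² / E
  black-hulled: (567 − 544.5)² / 544.5 = 0.9298
  gray-hulled: (101 − 136.125)² / 136.125 = 9.0635
  white-hulled: (58 − 45.375)² / 45.375 = 3.5127
χ² = 0.9298 + 9.0635 + 3.5127 = 13.506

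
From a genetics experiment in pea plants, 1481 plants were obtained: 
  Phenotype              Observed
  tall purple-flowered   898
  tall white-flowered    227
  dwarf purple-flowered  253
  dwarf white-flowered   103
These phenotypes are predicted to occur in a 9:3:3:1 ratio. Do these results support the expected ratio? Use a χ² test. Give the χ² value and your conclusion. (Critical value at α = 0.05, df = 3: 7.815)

Under the 9:3:3:1 hypothesis (Σ ratio = 16, N = 1481):
  tall purple-flowered: 1481 × 9/16 = 833.0625
  tall white-flowered: 1481 × 3/16 = 277.6875
  dwarf purple-flowered: 1481 × 3/16 = 277.6875
  dwarf white-flowered: 1481 × 1/16 = 92.5625
χ² = Σ (O − E)² / E
  tall purple-flowered: (898 − 833.0625)² / 833.0625 = 5.0619
  tall white-flowered: (227 − 277.6875)² / 277.6875 = 9.2522
  dwarf purple-flowered: (253 − 277.6875)² / 277.6875 = 2.1948
  dwarf white-flowered: (103 − 92.5625)² / 92.5625 = 1.1769
χ² = 5.0619 + 9.2522 + 2.1948 + 1.1769 = 17.6858 ≈ 17.686
Degrees of freedom = 4 − 1 = 3; critical value at α = 0.05 is 7.815.
Since 17.686 > 7.815, we reject the null hypothesis — the data do not fit the 9:3:3:1 ratio.

17.686; not consistent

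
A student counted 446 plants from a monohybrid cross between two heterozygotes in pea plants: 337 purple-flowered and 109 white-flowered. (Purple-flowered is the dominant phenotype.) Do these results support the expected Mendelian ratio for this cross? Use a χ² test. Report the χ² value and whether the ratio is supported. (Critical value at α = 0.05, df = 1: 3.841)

For a monohybrid cross between heterozygotes with complete dominance, the expected phenotypic ratio is 3:1.
Expected counts for N = 446 under a 3:1 ratio (total parts = 4):
  purple-flowered: 446 × 3/4 = 334.5
  white-flowered: 446 × 1/4 = 111.5
χ² = Σ (O − E)² / E
  purple-flowered: (337 − 334.5)² / 334.5 = 0.0187
  white-flowered: (109 − 111.5)² / 111.5 = 0.0561
χ² = 0.0187 + 0.0561 = 0.0748 ≈ 0.075
Degrees of freedom = 2 − 1 = 1; critical value at α = 0.05 is 3.841.
Since 0.075 < 3.841, we fail to reject the null hypothesis — the data are consistent with the 3:1 ratio.

0.075; consistent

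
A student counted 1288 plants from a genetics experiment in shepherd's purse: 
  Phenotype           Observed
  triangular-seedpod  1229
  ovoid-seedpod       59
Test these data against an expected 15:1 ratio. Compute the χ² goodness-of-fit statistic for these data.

Expected counts for N = 1288 under a 15:1 ratio (total parts = 16):
  triangular-seedpod: 1288 × 15/16 = 1207.5
  ovoid-seedpod: 1288 × 1/16 = 80.5
χ² = Σ (O − E)² / E
  triangular-seedpod: (1229 − 1207.5)² / 1207.5 = 0.3828
  ovoid-seedpod: (59 − 80.5)² / 80.5 = 5.7422
χ² = 0.3828 + 5.7422 = 6.125

6.125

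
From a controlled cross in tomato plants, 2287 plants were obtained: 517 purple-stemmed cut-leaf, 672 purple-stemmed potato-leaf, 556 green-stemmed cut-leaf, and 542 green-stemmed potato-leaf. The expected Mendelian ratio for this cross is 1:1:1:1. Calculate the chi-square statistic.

Total ratio parts = 4. Expected numbers out of 2287:
  purple-stemmed cut-leaf: 2287 × 1/4 = 571.75
  purple-stemmed potato-leaf: 2287 × 1/4 = 571.75
  green-stemmed cut-leaf: 2287 × 1/4 = 571.75
  green-stemmed potato-leaf: 2287 × 1/4 = 571.75
χ² = Σ (O − E)² / E
  purple-stemmed cut-leaf: (517 − 571.75)² / 571.75 = 5.2428
  purple-stemmed potato-leaf: (672 − 571.75)² / 571.75 = 17.5777
  green-stemmed cut-leaf: (556 − 571.75)² / 571.75 = 0.4339
  green-stemmed potato-leaf: (542 − 571.75)² / 571.75 = 1.5480
χ² = 5.2428 + 17.5777 + 0.4339 + 1.5480 = 24.8024 ≈ 24.802

24.802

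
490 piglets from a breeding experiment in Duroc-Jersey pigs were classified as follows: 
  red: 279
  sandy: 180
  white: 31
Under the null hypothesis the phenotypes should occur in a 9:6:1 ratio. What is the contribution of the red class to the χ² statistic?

0.041

The 9:6:1 ratio has 16 parts, so with N = 490 the expected counts are:
  red: 490 × 9/16 = 275.625
  sandy: 490 × 6/16 = 183.75
  white: 490 × 1/16 = 30.625
Contribution of red: (279 − 275.625)² / 275.625 = 0.0413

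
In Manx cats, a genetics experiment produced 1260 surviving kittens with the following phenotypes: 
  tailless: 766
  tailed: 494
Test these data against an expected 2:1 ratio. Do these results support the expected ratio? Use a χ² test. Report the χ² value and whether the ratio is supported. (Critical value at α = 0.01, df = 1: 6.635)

Under the 2:1 hypothesis (Σ ratio = 3, N = 1260):
  tailless: 1260 × 2/3 = 840
  tailed: 1260 × 1/3 = 420
χ² = Σ (O − E)² / E
  tailless: (766 − 840)² / 840 = 6.5190
  tailed: (494 − 420)² / 420 = 13.0381
χ² = 6.5190 + 13.0381 = 19.5571 ≈ 19.557
Degrees of freedom = 2 − 1 = 1; critical value at α = 0.01 is 6.635.
Since 19.557 > 6.635, we reject the null hypothesis — the data do not fit the 2:1 ratio.

19.557; not consistent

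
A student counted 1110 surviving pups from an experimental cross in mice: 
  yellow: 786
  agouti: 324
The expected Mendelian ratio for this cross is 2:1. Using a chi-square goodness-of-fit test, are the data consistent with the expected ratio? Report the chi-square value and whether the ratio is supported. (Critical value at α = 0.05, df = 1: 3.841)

Expected counts for N = 1110 under a 2:1 ratio (total parts = 3):
  yellow: 1110 × 2/3 = 740
  agouti: 1110 × 1/3 = 370
χ² = Σ (O − E)² / E
  yellow: (786 − 740)² / 740 = 2.8595
  agouti: (324 − 370)² / 370 = 5.7189
χ² = 2.8595 + 5.7189 = 8.5784 ≈ 8.578
Degrees of freedom = 2 − 1 = 1; critical value at α = 0.05 is 3.841.
Since 8.578 > 3.841, we reject the null hypothesis — the data do not fit the 2:1 ratio.

8.578; not consistent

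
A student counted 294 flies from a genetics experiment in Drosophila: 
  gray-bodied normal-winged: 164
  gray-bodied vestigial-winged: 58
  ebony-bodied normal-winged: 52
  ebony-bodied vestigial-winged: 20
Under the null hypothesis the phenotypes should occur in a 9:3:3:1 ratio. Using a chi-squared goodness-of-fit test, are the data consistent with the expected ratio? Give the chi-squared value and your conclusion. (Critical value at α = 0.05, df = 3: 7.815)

0.482; consistent

Expected counts for N = 294 under a 9:3:3:1 ratio (total parts = 16):
  gray-bodied normal-winged: 294 × 9/16 = 165.375
  gray-bodied vestigial-winged: 294 × 3/16 = 55.125
  ebony-bodied normal-winged: 294 × 3/16 = 55.125
  ebony-bodied vestigial-winged: 294 × 1/16 = 18.375
χ² = Σ (O − E)² / E
  gray-bodied normal-winged: (164 − 165.375)² / 165.375 = 0.0114
  gray-bodied vestigial-winged: (58 − 55.125)² / 55.125 = 0.1499
  ebony-bodied normal-winged: (52 − 55.125)² / 55.125 = 0.1772
  ebony-bodied vestigial-winged: (20 − 18.375)² / 18.375 = 0.1437
χ² = 0.0114 + 0.1499 + 0.1772 + 0.1437 = 0.4822 ≈ 0.482
Degrees of freedom = 4 − 1 = 3; critical value at α = 0.05 is 7.815.
Since 0.482 < 7.815, we fail to reject the null hypothesis — the data are consistent with the 9:3:3:1 ratio.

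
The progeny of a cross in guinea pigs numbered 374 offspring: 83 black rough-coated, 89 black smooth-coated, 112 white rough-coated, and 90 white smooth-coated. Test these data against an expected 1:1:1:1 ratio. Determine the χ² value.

Expected counts for N = 374 under a 1:1:1:1 ratio (total parts = 4):
  black rough-coated: 374 × 1/4 = 93.5
  black smooth-coated: 374 × 1/4 = 93.5
  white rough-coated: 374 × 1/4 = 93.5
  white smooth-coated: 374 × 1/4 = 93.5
χ² = Σ (O − E)² / E
  black rough-coated: (83 − 93.5)² / 93.5 = 1.1791
  black smooth-coated: (89 − 93.5)² / 93.5 = 0.2166
  white rough-coated: (112 − 93.5)² / 93.5 = 3.6604
  white smooth-coated: (90 − 93.5)² / 93.5 = 0.1310
χ² = 1.1791 + 0.2166 + 3.6604 + 0.1310 = 5.1871 ≈ 5.187

5.187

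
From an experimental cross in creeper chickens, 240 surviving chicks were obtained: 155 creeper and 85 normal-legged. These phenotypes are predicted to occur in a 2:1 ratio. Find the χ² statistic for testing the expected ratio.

Total ratio parts = 3. Expected numbers out of 240:
  creeper: 240 × 2/3 = 160
  normal-legged: 240 × 1/3 = 80
χ² = Σ (O − E)² / E
  creeper: (155 − 160)² / 160 = 0.1562
  normal-legged: (85 − 80)² / 80 = 0.3125
χ² = 0.1562 + 0.3125 = 0.4687 ≈ 0.469

0.469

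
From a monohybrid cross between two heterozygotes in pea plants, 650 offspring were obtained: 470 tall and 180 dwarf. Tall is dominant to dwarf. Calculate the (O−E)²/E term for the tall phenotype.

0.628

For a monohybrid cross between heterozygotes with complete dominance, the expected phenotypic ratio is 3:1.
The 3:1 ratio has 4 parts, so with N = 650 the expected counts are:
  tall: 650 × 3/4 = 487.5
  dwarf: 650 × 1/4 = 162.5
Contribution of tall: (470 − 487.5)² / 487.5 = 0.6282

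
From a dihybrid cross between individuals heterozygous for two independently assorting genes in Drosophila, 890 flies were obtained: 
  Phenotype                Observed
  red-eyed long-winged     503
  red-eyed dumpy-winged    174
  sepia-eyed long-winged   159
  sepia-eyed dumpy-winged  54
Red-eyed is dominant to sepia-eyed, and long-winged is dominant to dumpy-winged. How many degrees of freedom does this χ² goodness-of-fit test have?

3

A dihybrid F₂ with independent assortment and complete dominance at both loci gives a 9:3:3:1 phenotypic ratio.
A goodness-of-fit test with 4 phenotype classes has df = 4 − 1 = 3.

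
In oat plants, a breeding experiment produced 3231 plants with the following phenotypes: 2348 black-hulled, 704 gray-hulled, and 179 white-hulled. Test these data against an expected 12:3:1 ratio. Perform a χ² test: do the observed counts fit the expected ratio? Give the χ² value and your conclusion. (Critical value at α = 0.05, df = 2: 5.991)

20.856; not consistent

Expected counts for N = 3231 under a 12:3:1 ratio (total parts = 16):
  black-hulled: 3231 × 12/16 = 2423.25
  gray-hulled: 3231 × 3/16 = 605.8125
  white-hulled: 3231 × 1/16 = 201.9375
χ² = Σ (O − E)² / E
  black-hulled: (2348 − 2423.25)² / 2423.25 = 2.3368
  gray-hulled: (704 − 605.8125)² / 605.8125 = 15.9138
  white-hulled: (179 − 201.9375)² / 201.9375 = 2.6054
χ² = 2.3368 + 15.9138 + 2.6054 = 20.856
Degrees of freedom = 3 − 1 = 2; critical value at α = 0.05 is 5.991.
Since 20.856 > 5.991, we reject the null hypothesis — the data do not fit the 12:3:1 ratio.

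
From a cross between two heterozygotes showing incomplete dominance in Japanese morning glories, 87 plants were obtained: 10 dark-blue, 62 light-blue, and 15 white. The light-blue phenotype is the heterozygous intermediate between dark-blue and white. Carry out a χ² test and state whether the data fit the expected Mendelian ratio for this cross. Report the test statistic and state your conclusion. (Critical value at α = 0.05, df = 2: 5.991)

With incomplete dominance, a heterozygote × heterozygote cross gives a 1:2:1 phenotypic ratio.
Expected counts for N = 87 under a 1:2:1 ratio (total parts = 4):
  dark-blue: 87 × 1/4 = 21.75
  light-blue: 87 × 2/4 = 43.5
  white: 87 × 1/4 = 21.75
χ² = Σ (O − E)² / E
  dark-blue: (10 − 21.75)² / 21.75 = 6.3477
  light-blue: (62 − 43.5)² / 43.5 = 7.8678
  white: (15 − 21.75)² / 21.75 = 2.0948
χ² = 6.3477 + 7.8678 + 2.0948 = 16.3103 ≈ 16.310
Degrees of freedom = 3 − 1 = 2; critical value at α = 0.05 is 5.991.
Since 16.310 > 5.991, we reject the null hypothesis — the data do not fit the 1:2:1 ratio.

16.310; not consistent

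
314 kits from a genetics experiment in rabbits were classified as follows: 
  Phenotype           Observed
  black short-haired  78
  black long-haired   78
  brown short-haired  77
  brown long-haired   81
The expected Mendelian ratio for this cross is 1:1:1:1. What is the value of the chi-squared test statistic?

0.115

Total ratio parts = 4. Expected numbers out of 314:
  black short-haired: 314 × 1/4 = 78.5
  black long-haired: 314 × 1/4 = 78.5
  brown short-haired: 314 × 1/4 = 78.5
  brown long-haired: 314 × 1/4 = 78.5
χ² = Σ (O − E)² / E
  black short-haired: (78 − 78.5)² / 78.5 = 0.0032
  black long-haired: (78 − 78.5)² / 78.5 = 0.0032
  brown short-haired: (77 − 78.5)² / 78.5 = 0.0287
  brown long-haired: (81 − 78.5)² / 78.5 = 0.0796
χ² = 0.0032 + 0.0032 + 0.0287 + 0.0796 = 0.1147 ≈ 0.115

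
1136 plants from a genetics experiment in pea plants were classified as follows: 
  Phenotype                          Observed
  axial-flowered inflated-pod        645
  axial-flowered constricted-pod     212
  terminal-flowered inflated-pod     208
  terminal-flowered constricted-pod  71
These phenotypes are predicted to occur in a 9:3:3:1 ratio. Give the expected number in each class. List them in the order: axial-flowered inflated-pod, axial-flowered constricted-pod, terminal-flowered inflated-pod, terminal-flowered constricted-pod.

Under the 9:3:3:1 hypothesis (Σ ratio = 16, N = 1136):
  axial-flowered inflated-pod: 1136 × 9/16 = 639
  axial-flowered constricted-pod: 1136 × 3/16 = 213
  terminal-flowered inflated-pod: 1136 × 3/16 = 213
  terminal-flowered constricted-pod: 1136 × 1/16 = 71

639, 213, 213, 71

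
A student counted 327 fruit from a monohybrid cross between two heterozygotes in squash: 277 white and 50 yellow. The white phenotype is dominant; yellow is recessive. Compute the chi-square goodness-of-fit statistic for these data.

16.441

For a monohybrid cross between heterozygotes with complete dominance, the expected phenotypic ratio is 3:1.
The 3:1 ratio has 4 parts, so with N = 327 the expected counts are:
  white: 327 × 3/4 = 245.25
  yellow: 327 × 1/4 = 81.75
χ² = Σ (O − E)² / E
  white: (277 − 245.25)² / 245.25 = 4.1103
  yellow: (50 − 81.75)² / 81.75 = 12.3310
χ² = 4.1103 + 12.3310 = 16.4413 ≈ 16.441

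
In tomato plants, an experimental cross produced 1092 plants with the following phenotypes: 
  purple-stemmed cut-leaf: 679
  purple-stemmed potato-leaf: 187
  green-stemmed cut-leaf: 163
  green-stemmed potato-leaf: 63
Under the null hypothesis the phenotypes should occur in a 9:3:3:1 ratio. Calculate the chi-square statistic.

17.281

Under the 9:3:3:1 hypothesis (Σ ratio = 16, N = 1092):
  purple-stemmed cut-leaf: 1092 × 9/16 = 614.25
  purple-stemmed potato-leaf: 1092 × 3/16 = 204.75
  green-stemmed cut-leaf: 1092 × 3/16 = 204.75
  green-stemmed potato-leaf: 1092 × 1/16 = 68.25
χ² = Σ (O − E)² / E
  purple-stemmed cut-leaf: (679 − 614.25)² / 614.25 = 6.8255
  purple-stemmed potato-leaf: (187 − 204.75)² / 204.75 = 1.5388
  green-stemmed cut-leaf: (163 − 204.75)² / 204.75 = 8.5131
  green-stemmed potato-leaf: (63 − 68.25)² / 68.25 = 0.4038
χ² = 6.8255 + 1.5388 + 8.5131 + 0.4038 = 17.2812 ≈ 17.281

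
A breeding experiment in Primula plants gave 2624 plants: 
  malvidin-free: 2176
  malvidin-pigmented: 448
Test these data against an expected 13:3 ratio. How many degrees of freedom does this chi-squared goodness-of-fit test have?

1

A goodness-of-fit test with 2 phenotype classes has df = 2 − 1 = 1.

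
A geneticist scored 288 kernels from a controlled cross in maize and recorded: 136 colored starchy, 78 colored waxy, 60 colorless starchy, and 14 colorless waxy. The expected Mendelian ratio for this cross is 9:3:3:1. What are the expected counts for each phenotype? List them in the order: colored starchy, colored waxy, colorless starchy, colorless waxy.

162, 54, 54, 18

Expected counts for N = 288 under a 9:3:3:1 ratio (total parts = 16):
  colored starchy: 288 × 9/16 = 162
  colored waxy: 288 × 3/16 = 54
  colorless starchy: 288 × 3/16 = 54
  colorless waxy: 288 × 1/16 = 18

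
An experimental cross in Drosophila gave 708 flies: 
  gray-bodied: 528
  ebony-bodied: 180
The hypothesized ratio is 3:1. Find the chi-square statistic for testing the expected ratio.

0.068

Expected counts for N = 708 under a 3:1 ratio (total parts = 4):
  gray-bodied: 708 × 3/4 = 531
  ebony-bodied: 708 × 1/4 = 177
χ² = Σ (O − E)² / E
  gray-bodied: (528 − 531)² / 531 = 0.0169
  ebony-bodied: (180 − 177)² / 177 = 0.0508
χ² = 0.0169 + 0.0508 = 0.0677 ≈ 0.068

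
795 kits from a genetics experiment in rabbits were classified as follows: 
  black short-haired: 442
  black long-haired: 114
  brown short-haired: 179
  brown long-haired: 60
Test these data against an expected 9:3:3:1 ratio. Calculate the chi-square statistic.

16.461

Expected counts for N = 795 under a 9:3:3:1 ratio (total parts = 16):
  black short-haired: 795 × 9/16 = 447.1875
  black long-haired: 795 × 3/16 = 149.0625
  brown short-haired: 795 × 3/16 = 149.0625
  brown long-haired: 795 × 1/16 = 49.6875
χ² = Σ (O − E)² / E
  black short-haired: (442 − 447.1875)² / 447.1875 = 0.0602
  black long-haired: (114 − 149.0625)² / 149.0625 = 8.2474
  brown short-haired: (179 − 149.0625)² / 149.0625 = 6.0126
  brown long-haired: (60 − 49.6875)² / 49.6875 = 2.1403
χ² = 0.0602 + 8.2474 + 6.0126 + 2.1403 = 16.4605 ≈ 16.461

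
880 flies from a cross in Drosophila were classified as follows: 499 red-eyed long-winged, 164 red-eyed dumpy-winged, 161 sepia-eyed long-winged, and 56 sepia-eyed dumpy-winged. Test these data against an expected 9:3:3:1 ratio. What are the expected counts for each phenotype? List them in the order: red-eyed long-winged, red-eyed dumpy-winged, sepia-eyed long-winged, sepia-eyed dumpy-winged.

Expected counts for N = 880 under a 9:3:3:1 ratio (total parts = 16):
  red-eyed long-winged: 880 × 9/16 = 495
  red-eyed dumpy-winged: 880 × 3/16 = 165
  sepia-eyed long-winged: 880 × 3/16 = 165
  sepia-eyed dumpy-winged: 880 × 1/16 = 55

495, 165, 165, 55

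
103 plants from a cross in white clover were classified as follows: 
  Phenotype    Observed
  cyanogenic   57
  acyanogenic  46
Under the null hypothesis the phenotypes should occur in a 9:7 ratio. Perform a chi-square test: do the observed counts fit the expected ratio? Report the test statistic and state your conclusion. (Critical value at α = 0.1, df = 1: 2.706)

0.035; consistent

Total ratio parts = 16. Expected numbers out of 103:
  cyanogenic: 103 × 9/16 = 57.9375
  acyanogenic: 103 × 7/16 = 45.0625
χ² = Σ (O − E)² / E
  cyanogenic: (57 − 57.9375)² / 57.9375 = 0.0152
  acyanogenic: (46 − 45.0625)² / 45.0625 = 0.0195
χ² = 0.0152 + 0.0195 = 0.0347 ≈ 0.035
Degrees of freedom = 2 − 1 = 1; critical value at α = 0.1 is 2.706.
Since 0.035 < 2.706, we fail to reject the null hypothesis — the data are consistent with the 9:7 ratio.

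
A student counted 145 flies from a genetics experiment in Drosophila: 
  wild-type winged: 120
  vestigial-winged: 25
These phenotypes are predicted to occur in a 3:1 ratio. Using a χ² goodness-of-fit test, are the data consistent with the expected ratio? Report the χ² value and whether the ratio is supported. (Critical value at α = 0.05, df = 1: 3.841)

Under the 3:1 hypothesis (Σ ratio = 4, N = 145):
  wild-type winged: 145 × 3/4 = 108.75
  vestigial-winged: 145 × 1/4 = 36.25
χ² = Σ (O − E)² / E
  wild-type winged: (120 − 108.75)² / 108.75 = 1.1638
  vestigial-winged: (25 − 36.25)² / 36.25 = 3.4914
χ² = 1.1638 + 3.4914 = 4.6552 ≈ 4.655
Degrees of freedom = 2 − 1 = 1; critical value at α = 0.05 is 3.841.
Since 4.655 > 3.841, we reject the null hypothesis — the data do not fit the 3:1 ratio.

4.655; not consistent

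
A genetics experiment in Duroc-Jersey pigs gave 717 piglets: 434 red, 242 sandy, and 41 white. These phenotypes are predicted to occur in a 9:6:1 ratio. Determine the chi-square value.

5.346

The 9:6:1 ratio has 16 parts, so with N = 717 the expected counts are:
  red: 717 × 9/16 = 403.3125
  sandy: 717 × 6/16 = 268.875
  white: 717 × 1/16 = 44.8125
χ² = Σ (O − E)² / E
  red: (434 − 403.3125)² / 403.3125 = 2.3350
  sandy: (242 − 268.875)² / 268.875 = 2.6863
  white: (41 − 44.8125)² / 44.8125 = 0.3244
χ² = 2.3350 + 2.6863 + 0.3244 = 5.3457 ≈ 5.346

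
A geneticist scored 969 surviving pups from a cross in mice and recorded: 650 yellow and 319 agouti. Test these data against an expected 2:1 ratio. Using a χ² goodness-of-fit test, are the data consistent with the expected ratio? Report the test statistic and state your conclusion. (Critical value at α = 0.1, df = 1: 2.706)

Total ratio parts = 3. Expected numbers out of 969:
  yellow: 969 × 2/3 = 646
  agouti: 969 × 1/3 = 323
χ² = Σ (O − E)² / E
  yellow: (650 − 646)² / 646 = 0.0248
  agouti: (319 − 323)² / 323 = 0.0495
χ² = 0.0248 + 0.0495 = 0.0743 ≈ 0.074
Degrees of freedom = 2 − 1 = 1; critical value at α = 0.1 is 2.706.
Since 0.074 < 2.706, we fail to reject the null hypothesis — the data are consistent with the 2:1 ratio.

0.074; consistent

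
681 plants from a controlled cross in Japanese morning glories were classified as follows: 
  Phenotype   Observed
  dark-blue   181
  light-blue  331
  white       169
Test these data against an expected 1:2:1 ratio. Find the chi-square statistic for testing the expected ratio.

The 1:2:1 ratio has 4 parts, so with N = 681 the expected counts are:
  dark-blue: 681 × 1/4 = 170.25
  light-blue: 681 × 2/4 = 340.5
  white: 681 × 1/4 = 170.25
χ² = Σ (O − E)² / E
  dark-blue: (181 − 170.25)² / 170.25 = 0.6788
  light-blue: (331 − 340.5)² / 340.5 = 0.2651
  white: (169 − 170.25)² / 170.25 = 0.0092
χ² = 0.6788 + 0.2651 + 0.0092 = 0.9531 ≈ 0.953

0.953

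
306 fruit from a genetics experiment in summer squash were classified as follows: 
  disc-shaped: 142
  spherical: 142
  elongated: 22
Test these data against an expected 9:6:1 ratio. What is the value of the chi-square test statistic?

Total ratio parts = 16. Expected numbers out of 306:
  disc-shaped: 306 × 9/16 = 172.125
  spherical: 306 × 6/16 = 114.75
  elongated: 306 × 1/16 = 19.125
χ² = Σ (O − E)² / E
  disc-shaped: (142 − 172.125)² / 172.125 = 5.2724
  spherical: (142 − 114.75)² / 114.75 = 6.4711
  elongated: (22 − 19.125)² / 19.125 = 0.4322
χ² = 5.2724 + 6.4711 + 0.4322 = 12.1757 ≈ 12.176

12.176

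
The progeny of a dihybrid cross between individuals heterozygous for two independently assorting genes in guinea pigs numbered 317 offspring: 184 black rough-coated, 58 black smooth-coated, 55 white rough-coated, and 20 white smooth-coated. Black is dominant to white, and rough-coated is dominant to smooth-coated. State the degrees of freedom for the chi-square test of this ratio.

3

A dihybrid F₂ with independent assortment and complete dominance at both loci gives a 9:3:3:1 phenotypic ratio.
A goodness-of-fit test with 4 phenotype classes has df = 4 − 1 = 3.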